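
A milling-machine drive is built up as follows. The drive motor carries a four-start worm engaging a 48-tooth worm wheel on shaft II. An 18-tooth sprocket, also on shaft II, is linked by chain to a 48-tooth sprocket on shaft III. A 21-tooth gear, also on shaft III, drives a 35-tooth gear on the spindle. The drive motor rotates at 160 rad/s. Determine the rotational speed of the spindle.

3 rad/s

Worm: ratio = 48/4 = 12, so shaft II turns at 160 / 12 = 13.333 rad/s.
Chain: ratio = 48/18 = 2.6667, so shaft III turns at 13.333 / 2.6667 = 5 rad/s.
Gear mesh: ratio = 35/21 = 1.6667, so the spindle turns at 5 / 1.6667 = 3 rad/s.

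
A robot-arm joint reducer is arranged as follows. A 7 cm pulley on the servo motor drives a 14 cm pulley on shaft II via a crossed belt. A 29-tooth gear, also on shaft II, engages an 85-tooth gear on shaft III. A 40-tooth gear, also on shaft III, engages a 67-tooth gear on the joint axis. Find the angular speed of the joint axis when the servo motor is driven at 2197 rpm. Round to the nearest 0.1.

the servo motor → shaft II (belt, 14/7): 2197 ÷ 2 = 1098.5 rpm
shaft II → shaft III (gear mesh, 85/29): 1098.5 ÷ 2.931 = 374.78 rpm
shaft III → the joint axis (gear mesh, 67/40): 374.78 ÷ 1.675 = 223.75 rpm

223.8 rpm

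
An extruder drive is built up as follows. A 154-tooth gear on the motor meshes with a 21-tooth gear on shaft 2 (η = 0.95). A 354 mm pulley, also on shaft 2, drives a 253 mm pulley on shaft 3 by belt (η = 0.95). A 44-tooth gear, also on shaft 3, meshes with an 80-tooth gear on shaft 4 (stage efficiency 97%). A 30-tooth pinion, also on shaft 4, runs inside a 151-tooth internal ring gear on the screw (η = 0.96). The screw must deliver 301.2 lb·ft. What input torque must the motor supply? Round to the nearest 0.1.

401.8 lb·ft

Overall ratio R = 0.13636 × 0.71469 × 1.8182 × 5.0333 = 0.89188; overall efficiency η = 0.95 × 0.95 × 0.97 × 0.96 = 0.8404.
Input torque = output torque / (R × η) = 301.2 / (0.89188 × 0.8404) = 401.84 lb·ft.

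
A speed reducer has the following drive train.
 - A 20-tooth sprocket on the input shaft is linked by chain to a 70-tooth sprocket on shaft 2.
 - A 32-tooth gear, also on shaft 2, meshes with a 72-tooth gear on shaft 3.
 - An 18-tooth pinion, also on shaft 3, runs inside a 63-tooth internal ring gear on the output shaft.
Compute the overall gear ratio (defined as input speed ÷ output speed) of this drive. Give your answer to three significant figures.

Each stage contributes driven/driver: chain 70/20 = 3.5, gear mesh 72/32 = 2.25, internal gear 63/18 = 3.5.
Overall: 3.5 × 2.25 × 3.5 = 27.562.

27.6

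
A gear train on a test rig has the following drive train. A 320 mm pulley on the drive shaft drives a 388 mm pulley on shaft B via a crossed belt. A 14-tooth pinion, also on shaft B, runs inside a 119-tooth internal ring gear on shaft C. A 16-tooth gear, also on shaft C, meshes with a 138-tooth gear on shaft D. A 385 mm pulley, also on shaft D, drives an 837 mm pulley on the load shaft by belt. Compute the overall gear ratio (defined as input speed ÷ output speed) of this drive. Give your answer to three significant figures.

193

Each stage contributes driven/driver: belt 388/320 = 1.2125, internal gear 119/14 = 8.5, gear mesh 138/16 = 8.625, belt 837/385 = 2.174.
Overall: 1.2125 × 8.5 × 8.625 × 2.174 = 193.25.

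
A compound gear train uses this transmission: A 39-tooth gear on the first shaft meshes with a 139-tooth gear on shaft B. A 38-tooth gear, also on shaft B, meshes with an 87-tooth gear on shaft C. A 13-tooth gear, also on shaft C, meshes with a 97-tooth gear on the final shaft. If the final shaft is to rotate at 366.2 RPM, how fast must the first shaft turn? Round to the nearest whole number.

22296 RPM

Overall ratio R = 3.5641 × 2.2895 × 7.4615 = 60.886.
Required input speed = output speed × R = 366.2 × 60.886 = 22296 RPM.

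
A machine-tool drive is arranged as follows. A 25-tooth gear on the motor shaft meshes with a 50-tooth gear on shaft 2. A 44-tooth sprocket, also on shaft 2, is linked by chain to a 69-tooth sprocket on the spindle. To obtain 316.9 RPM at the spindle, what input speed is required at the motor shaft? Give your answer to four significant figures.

993.9 RPM

Overall ratio R = 2 × 1.5682 = 3.1364.
Required input speed = output speed × R = 316.9 × 3.1364 = 993.91 RPM.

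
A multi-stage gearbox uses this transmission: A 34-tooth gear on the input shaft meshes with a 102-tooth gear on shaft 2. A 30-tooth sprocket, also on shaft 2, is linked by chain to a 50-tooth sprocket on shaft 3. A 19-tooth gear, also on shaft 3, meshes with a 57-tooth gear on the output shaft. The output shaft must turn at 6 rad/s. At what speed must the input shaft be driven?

Overall ratio R = 3 × 1.6667 × 3 = 15.
Required input speed = output speed × R = 6 × 15 = 90 rad/s.

90 rad/s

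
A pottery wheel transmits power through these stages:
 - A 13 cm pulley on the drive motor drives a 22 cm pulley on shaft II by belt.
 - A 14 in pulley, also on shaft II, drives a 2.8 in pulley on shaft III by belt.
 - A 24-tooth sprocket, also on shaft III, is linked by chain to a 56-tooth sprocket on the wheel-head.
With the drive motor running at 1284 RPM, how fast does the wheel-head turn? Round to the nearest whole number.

1626 RPM

Belt: ratio = 22/13 = 1.6923, so shaft II turns at 1284 / 1.6923 = 758.73 RPM.
Belt: ratio = 2.8/14 = 0.2, so shaft III turns at 758.73 / 0.2 = 3793.6 RPM.
Chain: ratio = 56/24 = 2.3333, so the wheel-head turns at 3793.6 / 2.3333 = 1625.8 RPM.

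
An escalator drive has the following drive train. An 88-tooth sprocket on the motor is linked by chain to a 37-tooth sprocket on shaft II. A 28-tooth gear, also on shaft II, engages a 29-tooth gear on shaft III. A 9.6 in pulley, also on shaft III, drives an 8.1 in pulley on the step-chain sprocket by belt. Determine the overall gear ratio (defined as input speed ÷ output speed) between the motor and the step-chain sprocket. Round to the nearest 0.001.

0.367

Each stage contributes driven/driver: chain 37/88 = 0.42045, gear mesh 29/28 = 1.0357, belt 8.1/9.6 = 0.84375.
Overall: 0.42045 × 1.0357 × 0.84375 = 0.36743.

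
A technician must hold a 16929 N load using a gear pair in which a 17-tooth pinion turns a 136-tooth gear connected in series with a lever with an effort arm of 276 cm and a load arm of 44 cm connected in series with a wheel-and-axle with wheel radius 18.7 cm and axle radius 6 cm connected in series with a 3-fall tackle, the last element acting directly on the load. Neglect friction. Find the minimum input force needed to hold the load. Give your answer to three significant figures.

36.1 N

Gear pair MA = 136/17 = 8.
Lever MA = effort arm / load arm = 276/44 = 6.2727.
Wheel-and-axle MA = R/r = 18.7/6 = 3.1167.
Block-and-tackle MA = number of supporting rope parts = 3.
Combined ideal MA = 8 × 6.2727 × 3.1167 × 3 = 469.2.
Effort = load / MA = 16929 / 469.2 = 36.081 N.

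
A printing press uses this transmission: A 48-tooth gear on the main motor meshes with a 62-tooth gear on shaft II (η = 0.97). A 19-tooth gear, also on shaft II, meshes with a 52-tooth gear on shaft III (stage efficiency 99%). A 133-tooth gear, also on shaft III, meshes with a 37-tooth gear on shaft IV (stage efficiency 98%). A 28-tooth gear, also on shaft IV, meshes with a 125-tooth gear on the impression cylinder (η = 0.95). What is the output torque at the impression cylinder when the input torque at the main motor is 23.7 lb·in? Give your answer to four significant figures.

93.03 lb·in

gear mesh 62/48 = 1.2917 → τ = 23.7·1.2917·0.97 = 29.694 lb·in
gear mesh 52/19 = 2.7368 → τ = 29.694·2.7368·0.99 = 80.455 lb·in
gear mesh 37/133 = 0.2782 → τ = 80.455·0.2782·0.98 = 21.935 lb·in
gear mesh 125/28 = 4.4643 → τ = 21.935·4.4643·0.95 = 93.027 lb·in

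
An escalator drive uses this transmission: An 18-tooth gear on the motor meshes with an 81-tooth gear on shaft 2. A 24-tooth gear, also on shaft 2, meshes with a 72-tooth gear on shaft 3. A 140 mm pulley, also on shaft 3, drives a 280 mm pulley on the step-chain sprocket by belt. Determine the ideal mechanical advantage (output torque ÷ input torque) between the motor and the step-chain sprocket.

27

Each stage contributes driven/driver: gear mesh 81/18 = 4.5, gear mesh 72/24 = 3, belt 280/140 = 2.
Overall: 4.5 × 3 × 2 = 27.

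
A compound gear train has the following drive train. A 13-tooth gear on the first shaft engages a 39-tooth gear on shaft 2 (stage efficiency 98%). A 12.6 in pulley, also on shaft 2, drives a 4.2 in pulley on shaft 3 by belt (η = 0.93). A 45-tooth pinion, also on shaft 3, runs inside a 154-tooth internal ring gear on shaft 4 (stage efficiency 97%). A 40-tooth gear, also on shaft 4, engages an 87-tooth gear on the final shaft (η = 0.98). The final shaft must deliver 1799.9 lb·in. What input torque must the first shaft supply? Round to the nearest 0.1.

Overall ratio R = 3 × 0.33333 × 3.4222 × 2.175 = 7.4433; overall efficiency η = 0.98 × 0.93 × 0.97 × 0.98 = 0.8664.
Input torque = output torque / (R × η) = 1799.9 / (7.4433 × 0.8664) = 279.11 lb·in.

279.1 lb·in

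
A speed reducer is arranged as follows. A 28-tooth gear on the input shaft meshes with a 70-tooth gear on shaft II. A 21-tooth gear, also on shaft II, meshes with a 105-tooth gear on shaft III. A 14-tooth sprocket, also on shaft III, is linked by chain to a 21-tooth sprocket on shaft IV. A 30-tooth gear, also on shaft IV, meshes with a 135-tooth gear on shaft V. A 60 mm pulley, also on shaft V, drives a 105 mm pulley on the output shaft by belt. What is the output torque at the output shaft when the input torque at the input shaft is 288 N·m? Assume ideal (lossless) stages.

42525 N·m

gear mesh 70/28 = 2.5 → τ = 288·2.5 = 720 N·m
gear mesh 105/21 = 5 → τ = 720·5 = 3600 N·m
chain 21/14 = 1.5 → τ = 3600·1.5 = 5400 N·m
gear mesh 135/30 = 4.5 → τ = 5400·4.5 = 24300 N·m
belt 105/60 = 1.75 → τ = 24300·1.75 = 42525 N·m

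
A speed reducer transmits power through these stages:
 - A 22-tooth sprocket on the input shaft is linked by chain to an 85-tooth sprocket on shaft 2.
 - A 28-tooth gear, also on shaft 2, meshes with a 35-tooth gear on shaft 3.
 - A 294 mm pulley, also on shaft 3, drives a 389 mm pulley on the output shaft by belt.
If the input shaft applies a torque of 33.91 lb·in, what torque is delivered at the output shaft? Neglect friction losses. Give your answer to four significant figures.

After the chain (85/22): 33.91 × 3.8636 = 131.02 lb·in
After the gear mesh (35/28): 131.02 × 1.25 = 163.77 lb·in
After the belt (389/294): 163.77 × 1.3231 = 216.69 lb·in

216.7 lb·in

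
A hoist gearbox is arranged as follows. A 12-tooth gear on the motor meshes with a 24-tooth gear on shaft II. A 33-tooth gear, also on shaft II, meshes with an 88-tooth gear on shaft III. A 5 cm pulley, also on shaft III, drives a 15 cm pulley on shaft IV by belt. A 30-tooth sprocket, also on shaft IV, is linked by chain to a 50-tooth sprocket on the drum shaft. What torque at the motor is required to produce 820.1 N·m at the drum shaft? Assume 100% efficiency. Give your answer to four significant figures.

30.75 N·m

Overall ratio R = 2 × 2.6667 × 3 × 1.6667 = 26.667.
Input torque = output torque / R = 820.1 / 26.667 = 30.754 N·m.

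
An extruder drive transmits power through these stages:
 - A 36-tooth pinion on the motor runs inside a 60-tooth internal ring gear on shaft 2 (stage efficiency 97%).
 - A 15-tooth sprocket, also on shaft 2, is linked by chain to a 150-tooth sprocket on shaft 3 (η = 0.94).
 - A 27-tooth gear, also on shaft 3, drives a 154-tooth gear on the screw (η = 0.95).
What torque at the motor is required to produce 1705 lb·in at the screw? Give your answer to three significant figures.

20.7 lb·in

Overall ratio R = 1.6667 × 10 × 5.7037 = 95.062; overall efficiency η = 0.97 × 0.94 × 0.95 = 0.8662.
Input torque = output torque / (R × η) = 1705 / (95.062 × 0.8662) = 20.706 lb·in.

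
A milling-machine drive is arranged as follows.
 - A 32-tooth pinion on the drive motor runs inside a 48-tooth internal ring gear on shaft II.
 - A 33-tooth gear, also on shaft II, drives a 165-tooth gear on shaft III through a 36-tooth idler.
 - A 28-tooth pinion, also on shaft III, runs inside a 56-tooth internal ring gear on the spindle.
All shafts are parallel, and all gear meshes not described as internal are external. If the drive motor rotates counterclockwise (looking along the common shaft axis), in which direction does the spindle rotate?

the drive motor → shaft II: internal mesh, same direction → CCW.
shaft II → shaft III: driver → idler → driven is 2 external meshes, 2 reversals → CCW.
shaft III → the spindle: internal mesh, same direction → CCW.
2 reversals in total — an even number — so the spindle turns the same way as the drive motor.

counterclockwise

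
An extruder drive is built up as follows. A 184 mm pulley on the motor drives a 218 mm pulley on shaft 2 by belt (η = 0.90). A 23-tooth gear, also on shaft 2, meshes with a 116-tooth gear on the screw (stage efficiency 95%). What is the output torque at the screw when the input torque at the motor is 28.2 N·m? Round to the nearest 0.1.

Belt: ratio = 218/184 = 1.1848; torque at shaft 2 = 28.2 × 1.1848 × 0.90 = 30.07 N·m.
Gear mesh: ratio = 116/23 = 5.0435; torque at the screw = 30.07 × 5.0435 × 0.95 = 144.07 N·m.

144.1 N·m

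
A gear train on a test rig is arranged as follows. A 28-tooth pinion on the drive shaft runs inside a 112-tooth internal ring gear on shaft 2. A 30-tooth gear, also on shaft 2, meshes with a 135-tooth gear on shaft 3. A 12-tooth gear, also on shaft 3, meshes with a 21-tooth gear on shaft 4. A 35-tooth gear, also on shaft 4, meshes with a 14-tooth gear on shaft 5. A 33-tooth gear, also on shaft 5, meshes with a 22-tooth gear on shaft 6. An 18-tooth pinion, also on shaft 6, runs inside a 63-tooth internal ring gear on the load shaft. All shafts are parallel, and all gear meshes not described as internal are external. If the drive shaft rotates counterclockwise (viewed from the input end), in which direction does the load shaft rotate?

counterclockwise

the drive shaft → shaft 2: internal mesh, same direction → CCW.
shaft 2 → shaft 3: external mesh, 1 reversal → CW.
shaft 3 → shaft 4: external mesh, 1 reversal → CCW.
shaft 4 → shaft 5: external mesh, 1 reversal → CW.
shaft 5 → shaft 6: external mesh, 1 reversal → CCW.
shaft 6 → the load shaft: internal mesh, same direction → CCW.
4 reversals in total — an even number — so the load shaft turns the same way as the drive shaft.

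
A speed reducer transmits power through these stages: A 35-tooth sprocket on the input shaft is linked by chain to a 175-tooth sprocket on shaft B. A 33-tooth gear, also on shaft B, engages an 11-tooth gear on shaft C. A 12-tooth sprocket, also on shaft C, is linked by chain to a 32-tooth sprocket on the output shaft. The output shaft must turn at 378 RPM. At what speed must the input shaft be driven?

1680 RPM

Overall ratio R = 5 × 0.33333 × 2.6667 = 4.4444.
Required input speed = output speed × R = 378 × 4.4444 = 1680 RPM.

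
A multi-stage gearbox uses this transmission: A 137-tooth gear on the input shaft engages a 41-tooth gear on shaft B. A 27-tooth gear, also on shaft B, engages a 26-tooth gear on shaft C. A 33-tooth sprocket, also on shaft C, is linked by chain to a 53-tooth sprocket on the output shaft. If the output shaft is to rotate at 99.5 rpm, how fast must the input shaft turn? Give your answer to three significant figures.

Overall ratio R = 0.29927 × 0.96296 × 1.6061 = 0.46284.
Required input speed = output speed × R = 99.5 × 0.46284 = 46.053 rpm.

46.1 rpm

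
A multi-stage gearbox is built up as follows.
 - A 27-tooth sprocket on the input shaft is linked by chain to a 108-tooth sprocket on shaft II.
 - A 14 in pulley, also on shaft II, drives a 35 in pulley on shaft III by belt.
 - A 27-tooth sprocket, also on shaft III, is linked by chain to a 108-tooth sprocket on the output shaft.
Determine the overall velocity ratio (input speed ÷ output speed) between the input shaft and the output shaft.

40

Each stage contributes driven/driver: chain 108/27 = 4, belt 35/14 = 2.5, chain 108/27 = 4.
Overall: 4 × 2.5 × 4 = 40.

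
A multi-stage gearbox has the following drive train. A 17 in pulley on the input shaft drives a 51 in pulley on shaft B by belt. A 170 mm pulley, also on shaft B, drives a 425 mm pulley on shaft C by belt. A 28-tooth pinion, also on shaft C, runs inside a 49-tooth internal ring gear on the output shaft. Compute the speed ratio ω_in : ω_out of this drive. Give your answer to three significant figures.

Each stage contributes driven/driver: belt 51/17 = 3, belt 425/170 = 2.5, internal gear 49/28 = 1.75.
Overall: 3 × 2.5 × 1.75 = 13.125.

13.1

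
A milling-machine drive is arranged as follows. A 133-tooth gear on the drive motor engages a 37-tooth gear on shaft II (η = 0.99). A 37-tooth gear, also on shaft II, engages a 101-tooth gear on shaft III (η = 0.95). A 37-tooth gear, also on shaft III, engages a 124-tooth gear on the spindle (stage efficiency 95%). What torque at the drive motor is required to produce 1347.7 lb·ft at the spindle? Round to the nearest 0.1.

Overall ratio R = 0.2782 × 2.7297 × 3.3514 = 2.545; overall efficiency η = 0.99 × 0.95 × 0.95 = 0.8935.
Input torque = output torque / (R × η) = 1347.7 / (2.545 × 0.8935) = 592.68 lb·ft.

592.7 lb·ft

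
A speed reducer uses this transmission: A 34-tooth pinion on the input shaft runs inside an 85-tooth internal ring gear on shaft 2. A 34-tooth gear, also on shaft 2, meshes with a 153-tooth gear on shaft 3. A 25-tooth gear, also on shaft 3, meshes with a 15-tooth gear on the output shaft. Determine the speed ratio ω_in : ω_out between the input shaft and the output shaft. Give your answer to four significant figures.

Each stage contributes driven/driver: internal gear 85/34 = 2.5, gear mesh 153/34 = 4.5, gear mesh 15/25 = 0.6.
Overall: 2.5 × 4.5 × 0.6 = 6.75.

6.750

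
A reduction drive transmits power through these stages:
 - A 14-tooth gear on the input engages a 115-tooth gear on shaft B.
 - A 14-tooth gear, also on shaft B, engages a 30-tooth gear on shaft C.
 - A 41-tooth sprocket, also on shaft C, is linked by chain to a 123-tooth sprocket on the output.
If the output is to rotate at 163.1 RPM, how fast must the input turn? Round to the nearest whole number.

8613 RPM

Overall ratio R = 8.2143 × 2.1429 × 3 = 52.806.
Required input speed = output speed × R = 163.1 × 52.806 = 8612.7 RPM.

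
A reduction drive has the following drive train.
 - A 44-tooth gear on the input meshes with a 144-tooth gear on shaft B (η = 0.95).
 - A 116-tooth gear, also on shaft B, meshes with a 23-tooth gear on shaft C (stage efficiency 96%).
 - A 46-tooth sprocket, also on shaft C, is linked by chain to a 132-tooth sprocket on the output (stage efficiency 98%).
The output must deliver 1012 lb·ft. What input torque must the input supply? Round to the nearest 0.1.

Overall ratio R = 3.2727 × 0.19828 × 2.8696 = 1.8621; overall efficiency η = 0.95 × 0.96 × 0.98 = 0.8938.
Input torque = output torque / (R × η) = 1012 / (1.8621 × 0.8938) = 608.08 lb·ft.

608.1 lb·ft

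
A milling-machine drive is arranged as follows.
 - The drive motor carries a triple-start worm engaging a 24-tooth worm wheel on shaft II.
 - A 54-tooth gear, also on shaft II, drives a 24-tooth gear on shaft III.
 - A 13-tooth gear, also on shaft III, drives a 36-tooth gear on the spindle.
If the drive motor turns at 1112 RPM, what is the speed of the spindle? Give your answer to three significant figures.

113 RPM

worm 24/3 = 8 → 1112/8 = 139 RPM
gear mesh 24/54 = 0.44444 → 139/0.44444 = 312.75 RPM
gear mesh 36/13 = 2.7692 → 312.75/2.7692 = 112.94 RPM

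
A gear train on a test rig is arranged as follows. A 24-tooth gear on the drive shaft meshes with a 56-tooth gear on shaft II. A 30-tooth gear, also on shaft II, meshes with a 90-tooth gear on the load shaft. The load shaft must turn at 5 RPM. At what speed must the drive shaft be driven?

35 RPM

Overall ratio R = 2.3333 × 3 = 7.
Required input speed = output speed × R = 5 × 7 = 35 RPM.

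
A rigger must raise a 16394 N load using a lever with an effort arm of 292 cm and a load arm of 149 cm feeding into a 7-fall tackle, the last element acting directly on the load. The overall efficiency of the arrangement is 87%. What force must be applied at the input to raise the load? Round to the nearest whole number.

Lever MA = effort arm / load arm = 292/149 = 1.9597.
Block-and-tackle MA = number of supporting rope parts = 7.
Combined ideal MA = 1.9597 × 7 = 13.718.
Actual MA = 13.718 × 0.87 = 11.935.
Effort = load / actual MA = 16394 / 11.935 = 1373.6 N.

1374 N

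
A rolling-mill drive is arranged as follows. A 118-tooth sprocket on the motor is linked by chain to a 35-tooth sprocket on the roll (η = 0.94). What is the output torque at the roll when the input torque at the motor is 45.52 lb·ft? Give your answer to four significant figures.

12.69 lb·ft

After the chain (35/118): 45.52 × 0.29661 × 0.94 = 12.692 lb·ft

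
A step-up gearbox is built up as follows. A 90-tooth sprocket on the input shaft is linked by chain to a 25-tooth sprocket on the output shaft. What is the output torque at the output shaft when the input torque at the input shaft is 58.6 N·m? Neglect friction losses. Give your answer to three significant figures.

chain 25/90 = 0.27778 → τ = 58.6·0.27778 = 16.278 N·m

16.3 N·m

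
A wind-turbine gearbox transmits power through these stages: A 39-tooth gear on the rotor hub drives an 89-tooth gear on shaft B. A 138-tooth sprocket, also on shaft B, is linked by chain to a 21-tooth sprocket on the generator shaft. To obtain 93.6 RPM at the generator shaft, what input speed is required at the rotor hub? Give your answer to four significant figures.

32.50 RPM

Overall ratio R = 2.2821 × 0.15217 = 0.34727.
Required input speed = output speed × R = 93.6 × 0.34727 = 32.504 RPM.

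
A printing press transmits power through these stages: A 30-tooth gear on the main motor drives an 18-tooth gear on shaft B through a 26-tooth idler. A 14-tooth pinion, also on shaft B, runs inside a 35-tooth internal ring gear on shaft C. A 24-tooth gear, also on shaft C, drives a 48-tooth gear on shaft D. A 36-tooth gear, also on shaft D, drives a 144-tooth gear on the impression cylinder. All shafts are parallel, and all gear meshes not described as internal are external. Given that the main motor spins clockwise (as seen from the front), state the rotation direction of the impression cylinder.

clockwise

the main motor → shaft B: driver → idler → driven is 2 external meshes, 2 reversals → CW.
shaft B → shaft C: internal mesh, same direction → CW.
shaft C → shaft D: external mesh, 1 reversal → CCW.
shaft D → the impression cylinder: external mesh, 1 reversal → CW.
4 reversals in total — an even number — so the impression cylinder turns the same way as the main motor.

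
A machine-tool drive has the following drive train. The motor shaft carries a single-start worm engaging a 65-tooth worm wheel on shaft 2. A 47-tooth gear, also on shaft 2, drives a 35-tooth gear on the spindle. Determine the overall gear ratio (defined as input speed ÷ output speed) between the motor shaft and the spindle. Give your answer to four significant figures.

48.40

Each stage contributes driven/driver: worm 65/1 = 65, gear mesh 35/47 = 0.74468.
Overall: 65 × 0.74468 = 48.404.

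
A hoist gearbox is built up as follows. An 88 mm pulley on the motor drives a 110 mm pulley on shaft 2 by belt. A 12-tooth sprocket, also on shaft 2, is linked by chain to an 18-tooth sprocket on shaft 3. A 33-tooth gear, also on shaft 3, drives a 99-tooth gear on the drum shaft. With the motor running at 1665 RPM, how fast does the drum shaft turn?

belt 110/88 = 1.25 → 1665/1.25 = 1332 RPM
chain 18/12 = 1.5 → 1332/1.5 = 888 RPM
gear mesh 99/33 = 3 → 888/3 = 296 RPM

296 RPM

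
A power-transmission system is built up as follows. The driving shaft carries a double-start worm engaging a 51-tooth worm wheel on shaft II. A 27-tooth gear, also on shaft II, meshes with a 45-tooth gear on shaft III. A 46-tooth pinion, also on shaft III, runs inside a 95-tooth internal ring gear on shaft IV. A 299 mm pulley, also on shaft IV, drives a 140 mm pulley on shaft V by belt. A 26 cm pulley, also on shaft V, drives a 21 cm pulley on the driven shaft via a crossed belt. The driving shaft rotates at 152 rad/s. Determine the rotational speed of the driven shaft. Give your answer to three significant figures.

4.58 rad/s

worm 51/2 = 25.5 → 152/25.5 = 5.9608 rad/s
gear mesh 45/27 = 1.6667 → 5.9608/1.6667 = 3.5765 rad/s
internal gear 95/46 = 2.0652 → 3.5765/2.0652 = 1.7318 rad/s
belt 140/299 = 0.46823 → 1.7318/0.46823 = 3.6986 rad/s
belt 21/26 = 0.80769 → 3.6986/0.80769 = 4.5792 rad/s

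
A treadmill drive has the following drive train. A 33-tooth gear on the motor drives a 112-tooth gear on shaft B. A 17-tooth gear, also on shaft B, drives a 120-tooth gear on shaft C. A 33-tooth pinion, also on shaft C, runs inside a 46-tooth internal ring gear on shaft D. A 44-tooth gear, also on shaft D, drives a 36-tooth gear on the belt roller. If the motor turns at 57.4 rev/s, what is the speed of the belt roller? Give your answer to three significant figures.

2.10 rev/s

the motor → shaft B (gear mesh, 112/33): 57.4 ÷ 3.3939 = 16.912 rev/s
shaft B → shaft C (gear mesh, 120/17): 16.912 ÷ 7.0588 = 2.3959 rev/s
shaft C → shaft D (internal gear, 46/33): 2.3959 ÷ 1.3939 = 1.7188 rev/s
shaft D → the belt roller (gear mesh, 36/44): 1.7188 ÷ 0.81818 = 2.1008 rev/s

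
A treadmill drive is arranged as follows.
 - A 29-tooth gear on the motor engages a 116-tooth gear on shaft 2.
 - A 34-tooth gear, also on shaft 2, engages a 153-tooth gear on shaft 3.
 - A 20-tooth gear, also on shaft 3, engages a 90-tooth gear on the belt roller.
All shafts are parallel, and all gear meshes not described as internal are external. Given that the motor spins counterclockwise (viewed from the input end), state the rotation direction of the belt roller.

clockwise

the motor → shaft 2: external mesh, 1 reversal → CW.
shaft 2 → shaft 3: external mesh, 1 reversal → CCW.
shaft 3 → the belt roller: external mesh, 1 reversal → CW.
3 reversals in total — an odd number — so the belt roller turns opposite to the motor.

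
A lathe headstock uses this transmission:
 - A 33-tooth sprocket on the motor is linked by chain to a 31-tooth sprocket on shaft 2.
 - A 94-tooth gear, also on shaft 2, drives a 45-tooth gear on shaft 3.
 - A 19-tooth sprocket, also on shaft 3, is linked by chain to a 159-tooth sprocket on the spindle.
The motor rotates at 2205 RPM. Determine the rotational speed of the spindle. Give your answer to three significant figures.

the motor → shaft 2 (chain, 31/33): 2205 ÷ 0.93939 = 2347.3 RPM
shaft 2 → shaft 3 (gear mesh, 45/94): 2347.3 ÷ 0.47872 = 4903.2 RPM
shaft 3 → the spindle (chain, 159/19): 4903.2 ÷ 8.3684 = 585.91 RPM

586 RPM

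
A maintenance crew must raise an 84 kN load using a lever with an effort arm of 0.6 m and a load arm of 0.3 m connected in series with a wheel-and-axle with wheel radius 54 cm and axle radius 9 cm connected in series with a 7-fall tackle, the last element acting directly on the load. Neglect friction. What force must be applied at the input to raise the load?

1 kN

Lever MA = effort arm / load arm = 0.6/0.3 = 2.
Wheel-and-axle MA = R/r = 54/9 = 6.
Block-and-tackle MA = number of supporting rope parts = 7.
Combined ideal MA = 2 × 6 × 7 = 84.
Effort = load / MA = 84 / 84 = 1 kN.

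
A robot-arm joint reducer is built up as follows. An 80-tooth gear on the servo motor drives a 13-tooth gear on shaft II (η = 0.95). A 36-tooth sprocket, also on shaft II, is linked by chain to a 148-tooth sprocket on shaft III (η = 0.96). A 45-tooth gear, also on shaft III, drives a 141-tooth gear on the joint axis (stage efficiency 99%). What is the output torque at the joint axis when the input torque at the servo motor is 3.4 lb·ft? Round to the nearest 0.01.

Gear mesh: ratio = 13/80 = 0.1625; torque at shaft II = 3.4 × 0.1625 × 0.95 = 0.52487 lb·ft.
Chain: ratio = 148/36 = 4.1111; torque at shaft III = 0.52487 × 4.1111 × 0.96 = 2.0715 lb·ft.
Gear mesh: ratio = 141/45 = 3.1333; torque at the joint axis = 2.0715 × 3.1333 × 0.99 = 6.4258 lb·ft.

6.43 lb·ft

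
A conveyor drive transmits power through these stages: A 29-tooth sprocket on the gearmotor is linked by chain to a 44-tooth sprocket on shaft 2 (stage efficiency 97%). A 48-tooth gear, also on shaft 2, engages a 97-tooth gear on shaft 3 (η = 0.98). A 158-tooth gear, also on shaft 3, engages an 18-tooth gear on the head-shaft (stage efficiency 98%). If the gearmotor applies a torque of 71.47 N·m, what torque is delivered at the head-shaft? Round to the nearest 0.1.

Chain: ratio = 44/29 = 1.5172; torque at shaft 2 = 71.47 × 1.5172 × 0.97 = 105.18 N·m.
Gear mesh: ratio = 97/48 = 2.0208; torque at shaft 3 = 105.18 × 2.0208 × 0.98 = 208.31 N·m.
Gear mesh: ratio = 18/158 = 0.11392; torque at the head-shaft = 208.31 × 0.11392 × 0.98 = 23.257 N·m.

23.3 N·m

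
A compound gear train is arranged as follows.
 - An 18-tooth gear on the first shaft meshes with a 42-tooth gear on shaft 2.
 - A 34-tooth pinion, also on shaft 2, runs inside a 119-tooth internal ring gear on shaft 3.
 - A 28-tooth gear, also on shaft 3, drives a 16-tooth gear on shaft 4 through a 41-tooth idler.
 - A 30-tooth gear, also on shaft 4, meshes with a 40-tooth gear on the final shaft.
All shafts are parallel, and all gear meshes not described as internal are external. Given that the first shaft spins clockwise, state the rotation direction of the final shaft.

the first shaft → shaft 2: external mesh, 1 reversal → CCW.
shaft 2 → shaft 3: internal mesh, same direction → CCW.
shaft 3 → shaft 4: driver → idler → driven is 2 external meshes, 2 reversals → CCW.
shaft 4 → the final shaft: external mesh, 1 reversal → CW.
4 reversals in total — an even number — so the final shaft turns the same way as the first shaft.

clockwise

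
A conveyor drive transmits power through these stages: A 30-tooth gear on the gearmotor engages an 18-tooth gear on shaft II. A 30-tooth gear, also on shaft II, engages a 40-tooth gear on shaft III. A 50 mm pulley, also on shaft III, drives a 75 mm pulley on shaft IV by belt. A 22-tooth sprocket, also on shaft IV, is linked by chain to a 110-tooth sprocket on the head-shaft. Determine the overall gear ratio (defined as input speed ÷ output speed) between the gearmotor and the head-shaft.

6

Each stage contributes driven/driver: gear mesh 18/30 = 0.6, gear mesh 40/30 = 1.3333, belt 75/50 = 1.5, chain 110/22 = 5.
Overall: 0.6 × 1.3333 × 1.5 × 5 = 6.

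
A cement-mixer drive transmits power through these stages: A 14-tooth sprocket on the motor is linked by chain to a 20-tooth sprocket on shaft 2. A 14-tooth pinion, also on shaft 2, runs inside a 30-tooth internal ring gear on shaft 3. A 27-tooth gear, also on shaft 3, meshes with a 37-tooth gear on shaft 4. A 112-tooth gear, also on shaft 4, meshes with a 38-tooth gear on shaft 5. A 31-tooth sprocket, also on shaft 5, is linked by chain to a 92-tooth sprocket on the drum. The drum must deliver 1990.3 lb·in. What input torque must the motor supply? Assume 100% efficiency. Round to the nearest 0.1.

471.2 lb·in

Overall ratio R = 1.4286 × 2.1429 × 1.3704 × 0.33929 × 2.9677 = 4.224.
Input torque = output torque / R = 1990.3 / 4.224 = 471.19 lb·in.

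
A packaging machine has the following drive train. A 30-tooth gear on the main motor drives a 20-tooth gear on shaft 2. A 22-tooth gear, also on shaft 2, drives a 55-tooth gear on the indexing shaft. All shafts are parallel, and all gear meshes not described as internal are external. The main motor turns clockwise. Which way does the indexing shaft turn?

the main motor → shaft 2: external mesh, 1 reversal → CCW.
shaft 2 → the indexing shaft: external mesh, 1 reversal → CW.
2 reversals in total — an even number — so the indexing shaft turns the same way as the main motor.

clockwise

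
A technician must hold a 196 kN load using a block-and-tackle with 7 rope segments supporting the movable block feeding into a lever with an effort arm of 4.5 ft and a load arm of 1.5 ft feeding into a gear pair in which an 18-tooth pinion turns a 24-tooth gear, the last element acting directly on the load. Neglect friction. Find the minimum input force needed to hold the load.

7 kN

Block-and-tackle MA = number of supporting rope parts = 7.
Lever MA = effort arm / load arm = 4.5/1.5 = 3.
Gear pair MA = 24/18 = 1.3333.
Combined ideal MA = 7 × 3 × 1.3333 = 28.
Effort = load / MA = 196 / 28 = 7 kN.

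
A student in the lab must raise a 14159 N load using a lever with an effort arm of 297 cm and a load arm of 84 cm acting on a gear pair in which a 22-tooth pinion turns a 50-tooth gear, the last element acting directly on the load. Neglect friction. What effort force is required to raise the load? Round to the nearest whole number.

1762 N

Lever MA = effort arm / load arm = 297/84 = 3.5357.
Gear pair MA = 50/22 = 2.2727.
Combined ideal MA = 3.5357 × 2.2727 = 8.0357.
Effort = load / MA = 14159 / 8.0357 = 1762 N.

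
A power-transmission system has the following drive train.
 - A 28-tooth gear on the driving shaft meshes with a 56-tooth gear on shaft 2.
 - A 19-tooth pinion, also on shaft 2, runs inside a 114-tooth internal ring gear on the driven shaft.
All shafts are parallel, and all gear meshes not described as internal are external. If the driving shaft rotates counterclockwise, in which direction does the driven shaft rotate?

clockwise

the driving shaft → shaft 2: external mesh, 1 reversal → CW.
shaft 2 → the driven shaft: internal mesh, same direction → CW.
1 reversal in total — an odd number — so the driven shaft turns opposite to the driving shaft.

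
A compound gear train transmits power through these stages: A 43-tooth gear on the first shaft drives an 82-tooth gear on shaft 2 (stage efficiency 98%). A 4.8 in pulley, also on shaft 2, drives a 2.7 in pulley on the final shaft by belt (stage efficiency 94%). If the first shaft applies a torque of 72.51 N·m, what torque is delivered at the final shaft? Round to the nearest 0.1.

Gear mesh: ratio = 82/43 = 1.907; torque at shaft 2 = 72.51 × 1.907 × 0.98 = 135.51 N·m.
Belt: ratio = 2.7/4.8 = 0.5625; torque at the final shaft = 135.51 × 0.5625 × 0.94 = 71.651 N·m.

71.7 N·m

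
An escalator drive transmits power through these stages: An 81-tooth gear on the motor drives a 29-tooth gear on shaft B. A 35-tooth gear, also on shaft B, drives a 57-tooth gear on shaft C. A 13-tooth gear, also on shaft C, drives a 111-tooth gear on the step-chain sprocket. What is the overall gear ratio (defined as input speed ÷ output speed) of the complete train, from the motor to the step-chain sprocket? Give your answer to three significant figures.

4.98

Each stage contributes driven/driver: gear mesh 29/81 = 0.35802, gear mesh 57/35 = 1.6286, gear mesh 111/13 = 8.5385.
Overall: 0.35802 × 1.6286 × 8.5385 = 4.9785.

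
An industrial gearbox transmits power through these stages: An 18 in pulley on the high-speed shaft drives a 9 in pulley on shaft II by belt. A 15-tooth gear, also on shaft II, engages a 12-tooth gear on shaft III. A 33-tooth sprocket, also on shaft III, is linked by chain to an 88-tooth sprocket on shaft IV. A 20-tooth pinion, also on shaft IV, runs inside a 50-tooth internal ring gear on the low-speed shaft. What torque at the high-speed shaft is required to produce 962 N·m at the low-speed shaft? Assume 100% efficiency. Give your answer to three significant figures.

Overall ratio R = 0.5 × 0.8 × 2.6667 × 2.5 = 2.6667.
Input torque = output torque / R = 962 / 2.6667 = 360.75 N·m.

361 N·m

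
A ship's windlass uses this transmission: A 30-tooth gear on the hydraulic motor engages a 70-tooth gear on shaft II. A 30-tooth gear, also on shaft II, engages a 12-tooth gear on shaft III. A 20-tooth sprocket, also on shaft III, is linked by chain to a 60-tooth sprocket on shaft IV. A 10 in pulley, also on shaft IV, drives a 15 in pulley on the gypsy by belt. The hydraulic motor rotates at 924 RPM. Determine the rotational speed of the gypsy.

the hydraulic motor → shaft II (gear mesh, 70/30): 924 ÷ 2.3333 = 396 RPM
shaft II → shaft III (gear mesh, 12/30): 396 ÷ 0.4 = 990 RPM
shaft III → shaft IV (chain, 60/20): 990 ÷ 3 = 330 RPM
shaft IV → the gypsy (belt, 15/10): 330 ÷ 1.5 = 220 RPM

220 RPM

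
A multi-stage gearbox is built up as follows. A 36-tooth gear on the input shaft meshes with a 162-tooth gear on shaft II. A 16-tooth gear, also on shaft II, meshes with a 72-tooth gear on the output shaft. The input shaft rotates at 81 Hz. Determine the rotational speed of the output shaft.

4 Hz

Gear mesh: ratio = 162/36 = 4.5, so shaft II turns at 81 / 4.5 = 18 Hz.
Gear mesh: ratio = 72/16 = 4.5, so the output shaft turns at 18 / 4.5 = 4 Hz.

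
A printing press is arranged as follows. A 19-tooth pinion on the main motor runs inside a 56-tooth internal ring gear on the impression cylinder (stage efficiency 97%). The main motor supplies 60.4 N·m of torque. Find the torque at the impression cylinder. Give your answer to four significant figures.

172.7 N·m

Internal gear: ratio = 56/19 = 2.9474; torque at the impression cylinder = 60.4 × 2.9474 × 0.97 = 172.68 N·m.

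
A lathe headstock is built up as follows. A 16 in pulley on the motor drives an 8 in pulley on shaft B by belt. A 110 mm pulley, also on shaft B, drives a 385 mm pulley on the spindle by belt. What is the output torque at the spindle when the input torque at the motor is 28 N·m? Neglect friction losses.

After the belt (8/16): 28 × 0.5 = 14 N·m
After the belt (385/110): 14 × 3.5 = 49 N·m

49 N·m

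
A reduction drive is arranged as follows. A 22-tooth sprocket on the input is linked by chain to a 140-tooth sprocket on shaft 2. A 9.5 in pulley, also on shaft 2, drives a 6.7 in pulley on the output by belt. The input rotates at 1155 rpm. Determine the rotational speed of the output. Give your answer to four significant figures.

257.4 rpm

Chain: ratio = 140/22 = 6.3636, so shaft 2 turns at 1155 / 6.3636 = 181.5 rpm.
Belt: ratio = 6.7/9.5 = 0.70526, so the output turns at 181.5 / 0.70526 = 257.35 rpm.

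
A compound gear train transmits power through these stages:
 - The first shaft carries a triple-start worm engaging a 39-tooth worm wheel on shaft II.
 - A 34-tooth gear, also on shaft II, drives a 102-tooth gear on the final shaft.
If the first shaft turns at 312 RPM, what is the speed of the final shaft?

worm 39/3 = 13 → 312/13 = 24 RPM
gear mesh 102/34 = 3 → 24/3 = 8 RPM

8 RPM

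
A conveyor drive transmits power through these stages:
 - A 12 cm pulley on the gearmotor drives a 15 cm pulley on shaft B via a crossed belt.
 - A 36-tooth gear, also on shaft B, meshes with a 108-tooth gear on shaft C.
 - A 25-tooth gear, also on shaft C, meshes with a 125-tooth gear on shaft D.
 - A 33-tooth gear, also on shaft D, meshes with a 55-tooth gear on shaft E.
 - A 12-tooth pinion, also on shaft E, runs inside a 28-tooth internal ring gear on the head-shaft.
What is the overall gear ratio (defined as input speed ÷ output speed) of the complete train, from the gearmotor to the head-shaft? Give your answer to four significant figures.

Each stage contributes driven/driver: belt 15/12 = 1.25, gear mesh 108/36 = 3, gear mesh 125/25 = 5, gear mesh 55/33 = 1.6667, internal gear 28/12 = 2.3333.
Overall: 1.25 × 3 × 5 × 1.6667 × 2.3333 = 72.917.

72.92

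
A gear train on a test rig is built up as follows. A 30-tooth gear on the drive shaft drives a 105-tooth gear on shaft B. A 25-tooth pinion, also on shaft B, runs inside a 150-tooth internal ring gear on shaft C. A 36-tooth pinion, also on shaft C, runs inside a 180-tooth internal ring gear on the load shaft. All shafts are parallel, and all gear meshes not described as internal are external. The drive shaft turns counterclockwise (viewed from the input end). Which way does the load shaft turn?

the drive shaft → shaft B: external mesh, 1 reversal → CW.
shaft B → shaft C: internal mesh, same direction → CW.
shaft C → the load shaft: internal mesh, same direction → CW.
1 reversal in total — an odd number — so the load shaft turns opposite to the drive shaft.

clockwise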